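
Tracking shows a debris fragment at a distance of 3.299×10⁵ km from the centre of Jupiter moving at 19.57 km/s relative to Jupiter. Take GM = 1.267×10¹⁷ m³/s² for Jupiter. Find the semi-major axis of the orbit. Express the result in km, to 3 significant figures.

a ≈ 3.29×10⁵ km

r = 3.299×10⁸ m.
Specific orbital energy ε = v²/2 − μ/r = (19570)²/2 − 1.267×10¹⁷/3.299×10⁸ = -1.926×10⁸ J/kg.
Since ε = −μ/(2a), a = −μ/(2ε) = 3.290×10⁸ m = 3.2898×10⁵ km.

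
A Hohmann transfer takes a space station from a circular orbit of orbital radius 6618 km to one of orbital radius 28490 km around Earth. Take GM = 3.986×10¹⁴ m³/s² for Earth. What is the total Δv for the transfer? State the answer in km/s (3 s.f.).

r₁ = 6618 km = 6.618×10⁶ m.
r₂ = 28490 km = 2.849×10⁷ m.
Transfer ellipse a_t = (r₁ + r₂)/2 = 1.755×10⁷ m.
At r₁: circular v_c1 = √(μ/r₁) = 7761 m/s; transfer-perigee v_p = √[μ(2/r₁ − 1/a_t)] = 9887 m/s.
Δv₁ = v_p − v_c1 = 2126 m/s.
At r₂: circular v_c2 = √(μ/r₂) = 3740 m/s; transfer-apogee v_a = √[μ(2/r₂ − 1/a_t)] = 2297 m/s.
Δv₂ = v_c2 − v_a = 1444 m/s.
Total Δv = Δv₁ + Δv₂ = 3570 m/s = 3.570 km/s.

Δv_total ≈ 3.57 km/s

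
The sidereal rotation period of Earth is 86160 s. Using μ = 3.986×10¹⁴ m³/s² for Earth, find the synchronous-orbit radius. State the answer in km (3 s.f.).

A synchronous orbit has period T, so by Kepler's third law a = (μT²/4π²)^(1/3).
μT²/4π² = 3.986×10¹⁴ × (8.616×10⁴)² / 39.48 = 7.495×10²² m³.
a = 4.216×10⁷ m = 42163 km.

r_sync ≈ 42200 km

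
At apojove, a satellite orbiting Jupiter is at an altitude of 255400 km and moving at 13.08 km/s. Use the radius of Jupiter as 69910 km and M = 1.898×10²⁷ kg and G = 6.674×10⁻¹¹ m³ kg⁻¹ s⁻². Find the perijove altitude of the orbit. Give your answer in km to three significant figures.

μ = GM = 6.674×10⁻¹¹ × 1.898×10²⁷ = 1.267×10¹⁷ m³/s².
r_a = 69910 + 255400 = 3.2531×10⁵ km = 3.253×10⁸ m.
Specific energy ε = v²/2 − μ/r = -3.038×10⁸ J/kg, so a = −μ/(2ε) = 2.084×10⁸ m.
The apsides satisfy r_p + r_a = 2a, so the perijove radius is 2a − r_a = 9.159×10⁷ m = 91586 km.
Perijove altitude = 91586 − 69910 = 21676 km.

perijove altitude ≈ 21700 km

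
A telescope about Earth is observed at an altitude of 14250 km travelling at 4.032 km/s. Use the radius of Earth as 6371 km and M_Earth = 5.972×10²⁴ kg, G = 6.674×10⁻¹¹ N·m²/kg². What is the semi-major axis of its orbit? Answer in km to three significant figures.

μ = GM = 6.674×10⁻¹¹ × 5.972×10²⁴ = 3.986×10¹⁴ m³/s².
r = 6371 + 14250 = 20621 km = 2.062×10⁷ m.
Vis-viva rearranged: 1/a = 2/r − v²/μ = 9.699×10⁻⁸ − 4.079×10⁻⁸ = 5.620×10⁻⁸ m⁻¹.
a = 1.779×10⁷ m = 17794 km.

a ≈ 17800 km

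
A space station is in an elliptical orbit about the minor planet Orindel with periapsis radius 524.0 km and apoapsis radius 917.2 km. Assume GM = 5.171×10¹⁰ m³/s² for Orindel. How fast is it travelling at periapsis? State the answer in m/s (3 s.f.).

v ≈ 354 m/s

Semi-major axis a = (r_p + r_a)/2 = 720.60 km = 7.206×10⁵ m.
Vis-viva: v² = μ(2/r − 1/a) = 5.171×10¹⁰ × (3.817×10⁻⁶ − 1.388×10⁻⁶) = 1.256×10⁵ m²/s².
v = 354.4 m/s.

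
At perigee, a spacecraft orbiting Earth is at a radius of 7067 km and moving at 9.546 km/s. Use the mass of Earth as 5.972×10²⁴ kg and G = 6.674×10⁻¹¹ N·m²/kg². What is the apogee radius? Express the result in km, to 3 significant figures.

apogee radius ≈ 29700 km

μ = GM = 6.674×10⁻¹¹ × 5.972×10²⁴ = 3.986×10¹⁴ m³/s².
r_p = 7.067×10⁶ m.
Specific energy ε = v²/2 − μ/r = -1.084×10⁷ J/kg, so a = −μ/(2ε) = 1.839×10⁷ m.
The apsides satisfy r_p + r_a = 2a, so the apogee radius is 2a − r_p = 2.972×10⁷ m = 29716 km.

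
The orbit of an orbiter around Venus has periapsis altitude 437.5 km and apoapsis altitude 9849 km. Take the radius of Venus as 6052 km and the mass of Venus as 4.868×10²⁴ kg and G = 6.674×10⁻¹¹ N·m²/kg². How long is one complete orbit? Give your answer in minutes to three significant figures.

T ≈ 218 minutes

μ = GM = 6.674×10⁻¹¹ × 4.868×10²⁴ = 3.249×10¹⁴ m³/s².
r_p = 6052 + 437.5 = 6489.5 km = 6.4895×10⁶ m.
r_a = 6052 + 9849 = 15901 km = 1.5901×10⁷ m.
Semi-major axis a = (r_p + r_a)/2 = (6489.5 + 15901)/2 = 11195 km = 1.120×10⁷ m.
By Kepler's third law T = 2π√(a³/μ) = 2π × 2.078×10³ = 1.306×10⁴ s.
= 217.6 minutes.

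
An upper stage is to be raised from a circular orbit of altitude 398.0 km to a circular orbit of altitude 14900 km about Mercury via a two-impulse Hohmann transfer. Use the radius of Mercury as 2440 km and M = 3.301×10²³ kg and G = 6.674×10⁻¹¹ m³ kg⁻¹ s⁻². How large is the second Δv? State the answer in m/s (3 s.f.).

μ = GM = 6.674×10⁻¹¹ × 3.301×10²³ = 2.203×10¹³ m³/s².
r₁ = 2440 + 398.0 = 2838.0 km = 2.8380×10⁶ m.
r₂ = 2440 + 14900 = 17340 km = 1.7340×10⁷ m.
Transfer ellipse a_t = (r₁ + r₂)/2 = 1.009×10⁷ m.
At r₁: circular v_c1 = √(μ/r₁) = 2786 m/s; transfer-periherm v_p = √[μ(2/r₁ − 1/a_t)] = 3653 m/s.
At r₂: circular v_c2 = √(μ/r₂) = 1127 m/s; transfer-apoherm v_a = √[μ(2/r₂ − 1/a_t)] = 597.8 m/s.
Δv₂ = v_c2 − v_a = 529.4 m/s.

Δv ≈ 529 m/s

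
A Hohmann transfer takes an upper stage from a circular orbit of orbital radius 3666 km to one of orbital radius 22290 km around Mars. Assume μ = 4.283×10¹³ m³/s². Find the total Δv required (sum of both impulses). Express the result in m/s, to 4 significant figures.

r₁ = 3666 km = 3.666×10⁶ m.
r₂ = 22290 km = 2.229×10⁷ m.
Transfer ellipse a_t = (r₁ + r₂)/2 = 1.298×10⁷ m.
At r₁: circular v_c1 = √(μ/r₁) = 3418 m/s; transfer-periapsis v_p = √[μ(2/r₁ − 1/a_t)] = 4479 m/s.
Δv₁ = v_p − v_c1 = 1061 m/s.
At r₂: circular v_c2 = √(μ/r₂) = 1386 m/s; transfer-apoapsis v_a = √[μ(2/r₂ − 1/a_t)] = 736.7 m/s.
Δv₂ = v_c2 − v_a = 649.4 m/s.
Total Δv = Δv₁ + Δv₂ = 1711 m/s.

Δv_total ≈ 1711 m/s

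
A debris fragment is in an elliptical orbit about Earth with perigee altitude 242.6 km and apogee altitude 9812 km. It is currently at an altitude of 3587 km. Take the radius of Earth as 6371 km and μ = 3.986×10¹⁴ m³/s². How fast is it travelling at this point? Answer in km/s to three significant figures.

r_p = 6371 + 242.6 = 6613.6 km = 6.6136×10⁶ m.
r_a = 6371 + 9812 = 16183 km = 1.6183×10⁷ m.
r = 6371 + 3587 = 9958.0 km = 9.958×10⁶ m.
Semi-major axis a = (r_p + r_a)/2 = 11398 km = 1.140×10⁷ m.
Vis-viva: v² = μ(2/r − 1/a) = 3.986×10¹⁴ × (2.008×10⁻⁷ − 8.773×10⁻⁸) = 4.509×10⁷ m²/s².
v = 6715 m/s = 6.715 km/s.

v ≈ 6.71 km/s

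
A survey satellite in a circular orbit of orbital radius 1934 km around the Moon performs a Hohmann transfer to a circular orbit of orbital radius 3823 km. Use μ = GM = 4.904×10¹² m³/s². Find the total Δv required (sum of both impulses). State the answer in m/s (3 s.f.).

Δv_total ≈ 447 m/s

r₁ = 1934 km = 1.934×10⁶ m.
r₂ = 3823 km = 3.823×10⁶ m.
Transfer ellipse a_t = (r₁ + r₂)/2 = 2.878×10⁶ m.
At r₁: circular v_c1 = √(μ/r₁) = 1592 m/s; transfer-perilune v_p = √[μ(2/r₁ − 1/a_t)] = 1835 m/s.
Δv₁ = v_p − v_c1 = 242.7 m/s.
At r₂: circular v_c2 = √(μ/r₂) = 1133 m/s; transfer-apolune v_a = √[μ(2/r₂ − 1/a_t)] = 928.4 m/s.
Δv₂ = v_c2 − v_a = 204.2 m/s.
Total Δv = Δv₁ + Δv₂ = 447.0 m/s.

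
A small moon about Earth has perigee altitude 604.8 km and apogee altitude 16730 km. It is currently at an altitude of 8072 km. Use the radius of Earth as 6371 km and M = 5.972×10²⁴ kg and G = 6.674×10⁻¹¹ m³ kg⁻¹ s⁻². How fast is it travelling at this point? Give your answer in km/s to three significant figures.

μ = GM = 6.674×10⁻¹¹ × 5.972×10²⁴ = 3.986×10¹⁴ m³/s².
r_p = 6371 + 604.8 = 6975.8 km = 6.9758×10⁶ m.
r_a = 6371 + 16730 = 23101 km = 2.3101×10⁷ m.
r = 6371 + 8072 = 14443 km = 1.444×10⁷ m.
Semi-major axis a = (r_p + r_a)/2 = 15038 km = 1.504×10⁷ m.
Vis-viva: v² = μ(2/r − 1/a) = 3.986×10¹⁴ × (1.385×10⁻⁷ − 6.650×10⁻⁸) = 2.869×10⁷ m²/s².
v = 5356 m/s = 5.356 km/s.

v ≈ 5.36 km/s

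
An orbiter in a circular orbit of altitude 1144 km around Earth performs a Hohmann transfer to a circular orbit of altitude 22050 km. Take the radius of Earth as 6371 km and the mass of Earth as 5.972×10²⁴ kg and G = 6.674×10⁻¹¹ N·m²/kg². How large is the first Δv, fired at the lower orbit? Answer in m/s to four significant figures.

μ = GM = 6.674×10⁻¹¹ × 5.972×10²⁴ = 3.986×10¹⁴ m³/s².
r₁ = 6371 + 1144 = 7515.0 km = 7.5150×10⁶ m.
r₂ = 6371 + 22050 = 28421 km = 2.8421×10⁷ m.
Transfer ellipse a_t = (r₁ + r₂)/2 = 1.797×10⁷ m.
At r₁: circular v_c1 = √(μ/r₁) = 7283 m/s; transfer-perigee v_p = √[μ(2/r₁ − 1/a_t)] = 9159 m/s.
Δv₁ = v_p − v_c1 = 1877 m/s.

Δv ≈ 1877 m/s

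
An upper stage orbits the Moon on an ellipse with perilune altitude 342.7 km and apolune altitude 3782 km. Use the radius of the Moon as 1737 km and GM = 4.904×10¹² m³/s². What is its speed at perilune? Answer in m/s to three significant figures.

r_p = 1737 + 342.7 = 2079.7 km = 2.0797×10⁶ m.
r_a = 1737 + 3782 = 5519.0 km = 5.5190×10⁶ m.
Semi-major axis a = (r_p + r_a)/2 = 3799.3 km = 3.799×10⁶ m.
Vis-viva: v² = μ(2/r − 1/a) = 4.904×10¹² × (9.617×10⁻⁷ − 2.632×10⁻⁷) = 3.425×10⁶ m²/s².
v = 1851 m/s.

v ≈ 1850 m/s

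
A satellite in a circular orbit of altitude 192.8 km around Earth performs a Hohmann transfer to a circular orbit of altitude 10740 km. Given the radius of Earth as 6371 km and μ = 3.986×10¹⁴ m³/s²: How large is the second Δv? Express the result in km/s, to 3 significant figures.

Δv ≈ 1.23 km/s

r₁ = 6371 + 192.8 = 6563.8 km = 6.5638×10⁶ m.
r₂ = 6371 + 10740 = 17111 km = 1.7111×10⁷ m.
Transfer ellipse a_t = (r₁ + r₂)/2 = 1.184×10⁷ m.
At r₁: circular v_c1 = √(μ/r₁) = 7793 m/s; transfer-perigee v_p = √[μ(2/r₁ − 1/a_t)] = 9369 m/s.
At r₂: circular v_c2 = √(μ/r₂) = 4826 m/s; transfer-apogee v_a = √[μ(2/r₂ − 1/a_t)] = 3594 m/s.
Δv₂ = v_c2 − v_a = 1232 m/s.
= 1.232 km/s.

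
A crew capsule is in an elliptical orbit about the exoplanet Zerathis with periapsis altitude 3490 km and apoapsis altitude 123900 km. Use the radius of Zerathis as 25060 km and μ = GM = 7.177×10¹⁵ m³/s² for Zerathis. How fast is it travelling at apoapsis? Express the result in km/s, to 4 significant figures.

v ≈ 3.937 km/s

r_p = 25060 + 3490 = 28550 km = 2.8550×10⁷ m.
r_a = 25060 + 123900 = 148960 km = 1.4896×10⁸ m.
Semi-major axis a = (r_p + r_a)/2 = 88755 km = 8.876×10⁷ m.
Vis-viva: v² = μ(2/r − 1/a) = 7.177×10¹⁵ × (1.343×10⁻⁸ − 1.127×10⁻⁸) = 1.550×10⁷ m²/s².
v = 3937 m/s = 3.937 km/s.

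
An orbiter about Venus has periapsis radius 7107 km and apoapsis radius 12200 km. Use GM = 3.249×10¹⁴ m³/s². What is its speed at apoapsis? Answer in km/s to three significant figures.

Semi-major axis a = (r_p + r_a)/2 = 9653.5 km = 9.654×10⁶ m.
Vis-viva: v² = μ(2/r − 1/a) = 3.249×10¹⁴ × (1.639×10⁻⁷ − 1.036×10⁻⁷) = 1.961×10⁷ m²/s².
v = 4428 m/s = 4.428 km/s.

v ≈ 4.43 km/s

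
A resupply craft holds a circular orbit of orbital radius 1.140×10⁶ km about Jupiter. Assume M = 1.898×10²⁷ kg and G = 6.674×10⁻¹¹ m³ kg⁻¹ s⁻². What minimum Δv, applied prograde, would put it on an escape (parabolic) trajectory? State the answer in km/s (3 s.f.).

μ = GM = 6.674×10⁻¹¹ × 1.898×10²⁷ = 1.267×10¹⁷ m³/s².
r = 1.140×10⁶ km = 1.140×10⁹ m.
Circular speed v_c = √(μ/r) = 10540 m/s.
Escape speed v_esc = √(2μ/r) = √2 × v_c = 14910 m/s.
Δv = v_esc − v_c = 4366 m/s = 4.366 km/s.

Δv ≈ 4.37 km/s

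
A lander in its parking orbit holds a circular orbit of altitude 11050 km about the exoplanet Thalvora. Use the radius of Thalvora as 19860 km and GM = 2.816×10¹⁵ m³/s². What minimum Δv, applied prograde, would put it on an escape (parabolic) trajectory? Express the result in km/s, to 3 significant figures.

r = 19860 + 11050 = 30910 km = 3.0910×10⁷ m.
Circular speed v_c = √(μ/r) = 9545 m/s.
Escape speed v_esc = √(2μ/r) = √2 × v_c = 13500 m/s.
Δv = v_esc − v_c = 3954 m/s = 3.954 km/s.

Δv ≈ 3.95 km/s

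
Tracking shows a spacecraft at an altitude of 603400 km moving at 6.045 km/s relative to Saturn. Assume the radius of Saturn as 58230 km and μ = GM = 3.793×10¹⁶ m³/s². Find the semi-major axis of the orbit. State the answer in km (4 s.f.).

r = 58230 + 603400 = 6.6163×10⁵ km = 6.616×10⁸ m.
Specific orbital energy ε = v²/2 − μ/r = (6045)²/2 − 3.793×10¹⁶/6.616×10⁸ = -3.906×10⁷ J/kg.
Since ε = −μ/(2a), a = −μ/(2ε) = 4.856×10⁸ m = 4.8557×10⁵ km.

a ≈ 4.856×10⁵ km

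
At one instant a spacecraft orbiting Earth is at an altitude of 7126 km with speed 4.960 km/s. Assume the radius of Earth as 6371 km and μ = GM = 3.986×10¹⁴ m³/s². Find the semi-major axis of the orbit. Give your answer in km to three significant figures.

r = 6371 + 7126 = 13497 km = 1.350×10⁷ m.
Vis-viva rearranged: 1/a = 2/r − v²/μ = 1.482×10⁻⁷ − 6.172×10⁻⁸ = 8.646×10⁻⁸ m⁻¹.
a = 1.157×10⁷ m = 11566 km.

a ≈ 11600 km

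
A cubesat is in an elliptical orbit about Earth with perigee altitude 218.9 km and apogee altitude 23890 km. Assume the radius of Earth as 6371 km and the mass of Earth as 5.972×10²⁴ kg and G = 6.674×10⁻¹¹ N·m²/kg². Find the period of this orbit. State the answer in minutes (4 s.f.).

T ≈ 414.9 minutes

μ = GM = 6.674×10⁻¹¹ × 5.972×10²⁴ = 3.986×10¹⁴ m³/s².
r_p = 6371 + 218.9 = 6589.9 km = 6.5899×10⁶ m.
r_a = 6371 + 23890 = 30261 km = 3.0261×10⁷ m.
Semi-major axis a = (r_p + r_a)/2 = (6589.9 + 30261)/2 = 18425 km = 1.843×10⁷ m.
By Kepler's third law T = 2π√(a³/μ) = 2π × 3.962×10³ = 2.489×10⁴ s.
= 414.9 minutes.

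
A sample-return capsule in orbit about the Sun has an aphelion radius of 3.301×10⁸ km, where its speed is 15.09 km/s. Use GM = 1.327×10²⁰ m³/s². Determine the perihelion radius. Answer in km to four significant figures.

r_a = 3.301×10¹¹ m.
Specific energy ε = v²/2 − μ/r = -2.881×10⁸ J/kg, so a = −μ/(2ε) = 2.303×10¹¹ m.
The apsides satisfy r_p + r_a = 2a, so the perihelion radius is 2a − r_a = 1.304×10¹¹ m = 1.3043×10⁸ km.

perihelion radius ≈ 1.304×10⁸ km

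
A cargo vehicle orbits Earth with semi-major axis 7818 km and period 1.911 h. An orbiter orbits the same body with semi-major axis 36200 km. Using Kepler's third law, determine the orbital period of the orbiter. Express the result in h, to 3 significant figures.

Kepler's third law: T² ∝ a³, so T₂ = T₁ (a₂/a₁)^(3/2).
a₂/a₁ = 4.630, (a₂/a₁)^(3/2) = 9.964.
T₂ = 1.911 × 9.964 = 19.04 h.

T₂ ≈ 19.0 h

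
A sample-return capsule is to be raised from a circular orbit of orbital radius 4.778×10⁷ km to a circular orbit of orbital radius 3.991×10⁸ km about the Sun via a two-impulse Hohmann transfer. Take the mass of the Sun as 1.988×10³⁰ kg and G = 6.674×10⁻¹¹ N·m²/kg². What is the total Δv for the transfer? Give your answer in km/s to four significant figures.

Δv_total ≈ 27.53 km/s

μ = GM = 6.674×10⁻¹¹ × 1.988×10³⁰ = 1.327×10²⁰ m³/s².
r₁ = 4.778×10⁷ km = 4.778×10¹⁰ m.
r₂ = 3.991×10⁸ km = 3.991×10¹¹ m.
Transfer ellipse a_t = (r₁ + r₂)/2 = 2.234×10¹¹ m.
At r₁: circular v_c1 = √(μ/r₁) = 52700 m/s; transfer-perihelion v_p = √[μ(2/r₁ − 1/a_t)] = 70430 m/s.
Δv₁ = v_p − v_c1 = 17730 m/s.
At r₂: circular v_c2 = √(μ/r₂) = 18230 m/s; transfer-aphelion v_a = √[μ(2/r₂ − 1/a_t)] = 8431 m/s.
Δv₂ = v_c2 − v_a = 9802 m/s.
Total Δv = Δv₁ + Δv₂ = 27530 m/s = 27.53 km/s.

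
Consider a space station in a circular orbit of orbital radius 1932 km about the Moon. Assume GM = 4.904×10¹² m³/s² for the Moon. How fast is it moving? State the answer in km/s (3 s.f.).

r = 1932 km = 1.932×10⁶ m.
For a circular orbit v = √(μ/r) = √(4.904×10¹² / 1.932×10⁶) = √(2.538×10⁶) = 1593 m/s.
That is 1.593 km/s.

v ≈ 1.59 km/s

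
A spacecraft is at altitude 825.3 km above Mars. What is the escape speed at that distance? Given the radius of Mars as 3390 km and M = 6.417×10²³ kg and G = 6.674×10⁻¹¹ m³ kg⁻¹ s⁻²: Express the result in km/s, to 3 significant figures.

v_esc ≈ 4.51 km/s

μ = GM = 6.674×10⁻¹¹ × 6.417×10²³ = 4.283×10¹³ m³/s².
r = 3390 + 825.3 = 4215.3 km = 4.2153×10⁶ m.
Escape speed v_esc = √(2μ/r) = √(2 × 4.283×10¹³ / 4.215×10⁶) = √(2.032×10⁷) = 4508 m/s.
= 4.508 km/s.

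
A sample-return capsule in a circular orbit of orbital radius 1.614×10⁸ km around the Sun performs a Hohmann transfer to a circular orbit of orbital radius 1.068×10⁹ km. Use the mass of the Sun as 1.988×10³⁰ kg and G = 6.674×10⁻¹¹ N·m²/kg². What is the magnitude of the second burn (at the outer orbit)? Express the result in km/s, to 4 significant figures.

μ = GM = 6.674×10⁻¹¹ × 1.988×10³⁰ = 1.327×10²⁰ m³/s².
r₁ = 1.614×10⁸ km = 1.614×10¹¹ m.
r₂ = 1.068×10⁹ km = 1.068×10¹² m.
Transfer ellipse a_t = (r₁ + r₂)/2 = 6.147×10¹¹ m.
At r₁: circular v_c1 = √(μ/r₁) = 28670 m/s; transfer-perihelion v_p = √[μ(2/r₁ − 1/a_t)] = 37790 m/s.
At r₂: circular v_c2 = √(μ/r₂) = 11150 m/s; transfer-aphelion v_a = √[μ(2/r₂ − 1/a_t)] = 5711 m/s.
Δv₂ = v_c2 − v_a = 5435 m/s.
= 5.435 km/s.

Δv ≈ 5.435 km/s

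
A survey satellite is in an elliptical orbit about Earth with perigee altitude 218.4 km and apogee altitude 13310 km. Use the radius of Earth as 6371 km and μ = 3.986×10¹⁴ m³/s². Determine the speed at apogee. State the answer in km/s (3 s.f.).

r_p = 6371 + 218.4 = 6589.4 km = 6.5894×10⁶ m.
r_a = 6371 + 13310 = 19681 km = 1.9681×10⁷ m.
Semi-major axis a = (r_p + r_a)/2 = 13135 km = 1.314×10⁷ m.
Vis-viva: v² = μ(2/r − 1/a) = 3.986×10¹⁴ × (1.016×10⁻⁷ − 7.613×10⁻⁸) = 1.016×10⁷ m²/s².
v = 3187 m/s = 3.187 km/s.

v ≈ 3.19 km/s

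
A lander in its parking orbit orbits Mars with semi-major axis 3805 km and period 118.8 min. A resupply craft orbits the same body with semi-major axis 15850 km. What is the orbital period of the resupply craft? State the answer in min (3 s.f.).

Kepler's third law: T² ∝ a³, so T₂ = T₁ (a₂/a₁)^(3/2).
a₂/a₁ = 4.166, (a₂/a₁)^(3/2) = 8.502.
T₂ = 118.8 × 8.502 = 1010 min.

T₂ ≈ 1010 min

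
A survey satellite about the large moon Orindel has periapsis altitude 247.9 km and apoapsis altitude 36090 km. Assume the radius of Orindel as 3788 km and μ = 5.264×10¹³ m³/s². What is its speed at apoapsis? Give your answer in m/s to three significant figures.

r_p = 3788 + 247.9 = 4035.9 km = 4.0359×10⁶ m.
r_a = 3788 + 36090 = 39878 km = 3.9878×10⁷ m.
Semi-major axis a = (r_p + r_a)/2 = 21957 km = 2.196×10⁷ m.
Vis-viva: v² = μ(2/r − 1/a) = 5.264×10¹³ × (5.015×10⁻⁸ − 4.554×10⁻⁸) = 2.426×10⁵ m²/s².
v = 492.6 m/s.

v ≈ 493 m/s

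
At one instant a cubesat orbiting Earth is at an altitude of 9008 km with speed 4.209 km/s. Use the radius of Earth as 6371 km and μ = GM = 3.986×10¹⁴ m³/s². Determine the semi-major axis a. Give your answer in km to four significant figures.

r = 6371 + 9008 = 15379 km = 1.538×10⁷ m.
Specific orbital energy ε = v²/2 − μ/r = (4209)²/2 − 3.986×10¹⁴/1.538×10⁷ = -1.706×10⁷ J/kg.
Since ε = −μ/(2a), a = −μ/(2ε) = 1.168×10⁷ m = 11682 km.

a ≈ 11680 km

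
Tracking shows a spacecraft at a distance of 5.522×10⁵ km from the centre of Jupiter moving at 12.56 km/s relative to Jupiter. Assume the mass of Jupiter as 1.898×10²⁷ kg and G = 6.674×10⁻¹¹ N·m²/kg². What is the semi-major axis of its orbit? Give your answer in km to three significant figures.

μ = GM = 6.674×10⁻¹¹ × 1.898×10²⁷ = 1.267×10¹⁷ m³/s².
r = 5.522×10⁸ m.
Vis-viva rearranged: 1/a = 2/r − v²/μ = 3.622×10⁻⁹ − 1.245×10⁻⁹ = 2.377×10⁻⁹ m⁻¹.
a = 4.208×10⁸ m = 4.2079×10⁵ km.

a ≈ 4.21×10⁵ km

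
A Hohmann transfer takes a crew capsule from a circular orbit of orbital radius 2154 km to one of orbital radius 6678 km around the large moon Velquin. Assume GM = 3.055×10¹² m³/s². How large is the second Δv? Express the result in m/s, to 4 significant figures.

Δv ≈ 204.0 m/s

r₁ = 2154 km = 2.154×10⁶ m.
r₂ = 6678 km = 6.678×10⁶ m.
Transfer ellipse a_t = (r₁ + r₂)/2 = 4.416×10⁶ m.
At r₁: circular v_c1 = √(μ/r₁) = 1191 m/s; transfer-periapsis v_p = √[μ(2/r₁ − 1/a_t)] = 1465 m/s.
At r₂: circular v_c2 = √(μ/r₂) = 676.4 m/s; transfer-apoapsis v_a = √[μ(2/r₂ − 1/a_t)] = 472.4 m/s.
Δv₂ = v_c2 − v_a = 204.0 m/s.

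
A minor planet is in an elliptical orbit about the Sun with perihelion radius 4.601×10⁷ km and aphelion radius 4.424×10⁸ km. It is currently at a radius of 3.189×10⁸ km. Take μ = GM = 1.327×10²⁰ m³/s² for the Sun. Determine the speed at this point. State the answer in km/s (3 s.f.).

Semi-major axis a = (r_p + r_a)/2 = 2.4420×10⁸ km = 2.442×10¹¹ m.
Vis-viva: v² = μ(2/r − 1/a) = 1.327×10²⁰ × (6.272×10⁻¹² − 4.095×10⁻¹²) = 2.888×10⁸ m²/s².
v = 17000 m/s = 17.00 km/s.

v ≈ 17.0 km/s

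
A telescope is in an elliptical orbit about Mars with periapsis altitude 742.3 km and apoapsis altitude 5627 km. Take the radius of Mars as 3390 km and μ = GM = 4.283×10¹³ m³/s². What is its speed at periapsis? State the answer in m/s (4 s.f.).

v ≈ 3770 m/s

r_p = 3390 + 742.3 = 4132.3 km = 4.1323×10⁶ m.
r_a = 3390 + 5627 = 9017.0 km = 9.0170×10⁶ m.
Semi-major axis a = (r_p + r_a)/2 = 6574.6 km = 6.575×10⁶ m.
Vis-viva: v² = μ(2/r − 1/a) = 4.283×10¹³ × (4.840×10⁻⁷ − 1.521×10⁻⁷) = 1.421×10⁷ m²/s².
v = 3770 m/s.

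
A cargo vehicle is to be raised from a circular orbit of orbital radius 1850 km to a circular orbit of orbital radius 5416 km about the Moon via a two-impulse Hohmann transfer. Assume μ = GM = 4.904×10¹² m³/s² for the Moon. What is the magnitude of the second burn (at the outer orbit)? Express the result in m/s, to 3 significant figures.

Δv ≈ 273 m/s

r₁ = 1850 km = 1.850×10⁶ m.
r₂ = 5416 km = 5.416×10⁶ m.
Transfer ellipse a_t = (r₁ + r₂)/2 = 3.633×10⁶ m.
At r₁: circular v_c1 = √(μ/r₁) = 1628 m/s; transfer-perilune v_p = √[μ(2/r₁ − 1/a_t)] = 1988 m/s.
At r₂: circular v_c2 = √(μ/r₂) = 951.6 m/s; transfer-apolune v_a = √[μ(2/r₂ − 1/a_t)] = 679.0 m/s.
Δv₂ = v_c2 − v_a = 272.5 m/s.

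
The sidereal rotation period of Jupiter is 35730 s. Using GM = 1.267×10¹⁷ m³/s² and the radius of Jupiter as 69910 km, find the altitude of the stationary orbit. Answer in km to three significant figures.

A synchronous orbit has period T, so by Kepler's third law a = (μT²/4π²)^(1/3).
μT²/4π² = 1.267×10¹⁷ × (3.573×10⁴)² / 39.48 = 4.097×10²⁴ m³.
a = 1.600×10⁸ m = 1.6002×10⁵ km.
Altitude h = a − R = 1.6002×10⁵ − 69910 = 90105 km.

h_sync ≈ 90100 km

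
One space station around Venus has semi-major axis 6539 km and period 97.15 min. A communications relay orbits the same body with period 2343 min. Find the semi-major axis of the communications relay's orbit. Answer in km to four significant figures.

Kepler's third law: a³ ∝ T², so a₂ = a₁ (T₂/T₁)^(2/3).
T₂/T₁ = 24.12, (T₂/T₁)^(2/3) = 8.347.
a₂ = 6539 × 8.347 = 54580 km.

a₂ ≈ 54580 km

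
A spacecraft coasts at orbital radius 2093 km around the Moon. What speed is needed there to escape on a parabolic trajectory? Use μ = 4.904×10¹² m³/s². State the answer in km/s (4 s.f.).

v_esc ≈ 2.165 km/s

r = 2093 km = 2.093×10⁶ m.
Escape speed v_esc = √(2μ/r) = √(2 × 4.904×10¹² / 2.093×10⁶) = √(4.686×10⁶) = 2165 m/s.
= 2.165 km/s.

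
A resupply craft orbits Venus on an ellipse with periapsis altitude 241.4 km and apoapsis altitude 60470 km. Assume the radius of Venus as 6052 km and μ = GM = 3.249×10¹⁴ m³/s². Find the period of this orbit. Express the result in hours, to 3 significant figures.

r_p = 6052 + 241.4 = 6293.4 km = 6.2934×10⁶ m.
r_a = 6052 + 60470 = 66522 km = 6.6522×10⁷ m.
Semi-major axis a = (r_p + r_a)/2 = (6293.4 + 66522)/2 = 36408 km = 3.641×10⁷ m.
By Kepler's third law T = 2π√(a³/μ) = 2π × 1.219×10⁴ = 7.658×10⁴ s.
= 21.27 hours.

T ≈ 21.3 hours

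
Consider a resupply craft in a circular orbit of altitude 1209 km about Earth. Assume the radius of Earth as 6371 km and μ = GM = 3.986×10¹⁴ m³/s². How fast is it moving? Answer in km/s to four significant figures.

r = 6371 + 1209 = 7580.0 km = 7.5800×10⁶ m.
For a circular orbit v = √(μ/r) = √(3.986×10¹⁴ / 7.580×10⁶) = √(5.259×10⁷) = 7252 m/s.
That is 7.252 km/s.

v ≈ 7.252 km/s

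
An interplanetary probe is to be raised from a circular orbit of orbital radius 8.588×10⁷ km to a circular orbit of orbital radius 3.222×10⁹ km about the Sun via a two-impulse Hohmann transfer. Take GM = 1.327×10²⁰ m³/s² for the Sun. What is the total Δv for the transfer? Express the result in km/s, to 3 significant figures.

Δv_total ≈ 20.5 km/s

r₁ = 8.588×10⁷ km = 8.588×10¹⁰ m.
r₂ = 3.222×10⁹ km = 3.222×10¹² m.
Transfer ellipse a_t = (r₁ + r₂)/2 = 1.654×10¹² m.
At r₁: circular v_c1 = √(μ/r₁) = 39310 m/s; transfer-perihelion v_p = √[μ(2/r₁ − 1/a_t)] = 54860 m/s.
Δv₁ = v_p − v_c1 = 15560 m/s.
At r₂: circular v_c2 = √(μ/r₂) = 6418 m/s; transfer-aphelion v_a = √[μ(2/r₂ − 1/a_t)] = 1462 m/s.
Δv₂ = v_c2 − v_a = 4955 m/s.
Total Δv = Δv₁ + Δv₂ = 20510 m/s = 20.51 km/s.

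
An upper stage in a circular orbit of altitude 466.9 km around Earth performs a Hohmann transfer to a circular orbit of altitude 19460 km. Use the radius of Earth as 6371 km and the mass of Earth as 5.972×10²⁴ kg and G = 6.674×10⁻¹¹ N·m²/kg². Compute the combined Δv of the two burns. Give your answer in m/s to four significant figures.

Δv_total ≈ 3353 m/s

μ = GM = 6.674×10⁻¹¹ × 5.972×10²⁴ = 3.986×10¹⁴ m³/s².
r₁ = 6371 + 466.9 = 6837.9 km = 6.8379×10⁶ m.
r₂ = 6371 + 19460 = 25831 km = 2.5831×10⁷ m.
Transfer ellipse a_t = (r₁ + r₂)/2 = 1.633×10⁷ m.
At r₁: circular v_c1 = √(μ/r₁) = 7635 m/s; transfer-perigee v_p = √[μ(2/r₁ − 1/a_t)] = 9601 m/s.
Δv₁ = v_p − v_c1 = 1966 m/s.
At r₂: circular v_c2 = √(μ/r₂) = 3928 m/s; transfer-apogee v_a = √[μ(2/r₂ − 1/a_t)] = 2542 m/s.
Δv₂ = v_c2 − v_a = 1387 m/s.
Total Δv = Δv₁ + Δv₂ = 3353 m/s.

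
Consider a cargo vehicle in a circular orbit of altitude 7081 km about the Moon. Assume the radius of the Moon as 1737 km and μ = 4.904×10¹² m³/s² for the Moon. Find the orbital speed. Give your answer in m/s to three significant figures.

r = 1737 + 7081 = 8818.0 km = 8.8180×10⁶ m.
For a circular orbit v = √(μ/r) = √(4.904×10¹² / 8.818×10⁶) = √(5.561×10⁵) = 745.7 m/s.

v ≈ 746 m/s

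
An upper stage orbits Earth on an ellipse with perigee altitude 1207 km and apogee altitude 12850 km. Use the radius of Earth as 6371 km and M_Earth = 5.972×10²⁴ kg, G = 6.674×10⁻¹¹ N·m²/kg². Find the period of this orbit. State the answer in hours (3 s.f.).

T ≈ 4.29 hours

μ = GM = 6.674×10⁻¹¹ × 5.972×10²⁴ = 3.986×10¹⁴ m³/s².
r_p = 6371 + 1207 = 7578.0 km = 7.5780×10⁶ m.
r_a = 6371 + 12850 = 19221 km = 1.9221×10⁷ m.
Semi-major axis a = (r_p + r_a)/2 = (7578.0 + 19221)/2 = 13400 km = 1.340×10⁷ m.
By Kepler's third law T = 2π√(a³/μ) = 2π × 2.457×10³ = 1.544×10⁴ s.
= 4.288 hours.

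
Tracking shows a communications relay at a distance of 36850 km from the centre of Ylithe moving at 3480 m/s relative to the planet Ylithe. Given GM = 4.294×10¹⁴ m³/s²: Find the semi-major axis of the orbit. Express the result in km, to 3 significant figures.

r = 3.685×10⁷ m.
Vis-viva rearranged: 1/a = 2/r − v²/μ = 5.427×10⁻⁸ − 2.820×10⁻⁸ = 2.607×10⁻⁸ m⁻¹.
a = 3.836×10⁷ m = 38357 km.

a ≈ 38400 km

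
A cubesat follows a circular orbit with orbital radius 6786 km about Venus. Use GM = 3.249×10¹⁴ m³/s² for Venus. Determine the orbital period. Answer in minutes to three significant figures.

T ≈ 103 minutes

r = 6786 km = 6.786×10⁶ m.
Kepler's third law: T = 2π√(r³/μ) = 2π√((6.786×10⁶)³ / 3.249×10¹⁴).
r³/μ = 9.618×10⁵ s², so T = 2π × 9.807×10² = 6.162×10³ s.
Converting: 6.162×10³ s ÷ 60.00 = 102.7 minutes.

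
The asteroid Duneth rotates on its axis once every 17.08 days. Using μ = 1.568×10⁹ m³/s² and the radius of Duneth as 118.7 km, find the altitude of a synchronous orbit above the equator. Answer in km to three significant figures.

h_sync ≈ 4300 km

T = 17.08 days = 1.476×10⁶ s.
A synchronous orbit has period T, so by Kepler's third law a = (μT²/4π²)^(1/3).
μT²/4π² = 1.568×10⁹ × (1.476×10⁶)² / 39.48 = 8.649×10¹⁹ m³.
a = 4.422×10⁶ m = 4422.5 km.
Altitude h = a − R = 4422.5 − 118.7 = 4303.8 km.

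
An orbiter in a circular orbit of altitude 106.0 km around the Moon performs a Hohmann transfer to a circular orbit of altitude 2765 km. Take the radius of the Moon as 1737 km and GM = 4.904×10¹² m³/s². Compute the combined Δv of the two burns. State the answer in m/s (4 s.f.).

Δv_total ≈ 560.2 m/s

r₁ = 1737 + 106.0 = 1843.0 km = 1.8430×10⁶ m.
r₂ = 1737 + 2765 = 4502.0 km = 4.5020×10⁶ m.
Transfer ellipse a_t = (r₁ + r₂)/2 = 3.172×10⁶ m.
At r₁: circular v_c1 = √(μ/r₁) = 1631 m/s; transfer-perilune v_p = √[μ(2/r₁ − 1/a_t)] = 1943 m/s.
Δv₁ = v_p − v_c1 = 312.0 m/s.
At r₂: circular v_c2 = √(μ/r₂) = 1044 m/s; transfer-apolune v_a = √[μ(2/r₂ − 1/a_t)] = 795.5 m/s.
Δv₂ = v_c2 − v_a = 248.2 m/s.
Total Δv = Δv₁ + Δv₂ = 560.2 m/s.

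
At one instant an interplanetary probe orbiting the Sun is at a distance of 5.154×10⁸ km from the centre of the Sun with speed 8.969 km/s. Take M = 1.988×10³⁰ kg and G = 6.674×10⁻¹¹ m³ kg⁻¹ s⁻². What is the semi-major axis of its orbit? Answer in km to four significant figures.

μ = GM = 6.674×10⁻¹¹ × 1.988×10³⁰ = 1.327×10²⁰ m³/s².
r = 5.154×10¹¹ m.
Vis-viva rearranged: 1/a = 2/r − v²/μ = 3.880×10⁻¹² − 6.063×10⁻¹³ = 3.274×10⁻¹² m⁻¹.
a = 3.054×10¹¹ m = 3.0542×10⁸ km.

a ≈ 3.054×10⁸ km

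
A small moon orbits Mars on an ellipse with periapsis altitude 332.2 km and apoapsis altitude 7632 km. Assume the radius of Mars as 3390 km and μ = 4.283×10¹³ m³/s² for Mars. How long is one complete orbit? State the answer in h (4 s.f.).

r_p = 3390 + 332.2 = 3722.2 km = 3.7222×10⁶ m.
r_a = 3390 + 7632 = 11022 km = 1.1022×10⁷ m.
Semi-major axis a = (r_p + r_a)/2 = (3722.2 + 11022)/2 = 7372.1 km = 7.372×10⁶ m.
By Kepler's third law T = 2π√(a³/μ) = 2π × 3.059×10³ = 1.922×10⁴ s.
= 5.338 h.

T ≈ 5.338 h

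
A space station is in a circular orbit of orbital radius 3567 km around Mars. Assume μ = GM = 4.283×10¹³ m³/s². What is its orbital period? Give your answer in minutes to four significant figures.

T ≈ 107.8 minutes

r = 3567 km = 3.567×10⁶ m.
Kepler's third law: T = 2π√(r³/μ) = 2π√((3.567×10⁶)³ / 4.283×10¹³).
r³/μ = 1.060×10⁶ s², so T = 2π × 1.029×10³ = 6.468×10³ s.
Converting: 6.468×10³ s ÷ 60.00 = 107.8 minutes.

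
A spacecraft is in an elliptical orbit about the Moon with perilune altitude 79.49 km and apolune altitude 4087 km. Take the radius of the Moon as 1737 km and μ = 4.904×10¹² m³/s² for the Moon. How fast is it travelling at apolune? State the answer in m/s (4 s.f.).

v ≈ 632.8 m/s

r_p = 1737 + 79.49 = 1816.5 km = 1.8165×10⁶ m.
r_a = 1737 + 4087 = 5824.0 km = 5.8240×10⁶ m.
Semi-major axis a = (r_p + r_a)/2 = 3820.2 km = 3.820×10⁶ m.
Vis-viva: v² = μ(2/r − 1/a) = 4.904×10¹² × (3.434×10⁻⁷ − 2.618×10⁻⁷) = 4.004×10⁵ m²/s².
v = 632.8 m/s.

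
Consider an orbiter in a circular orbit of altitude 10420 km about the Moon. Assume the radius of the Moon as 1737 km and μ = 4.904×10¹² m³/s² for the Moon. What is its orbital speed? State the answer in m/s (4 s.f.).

r = 1737 + 10420 = 12157 km = 1.2157×10⁷ m.
For a circular orbit v = √(μ/r) = √(4.904×10¹² / 1.216×10⁷) = √(4.034×10⁵) = 635.1 m/s.

v ≈ 635.1 m/s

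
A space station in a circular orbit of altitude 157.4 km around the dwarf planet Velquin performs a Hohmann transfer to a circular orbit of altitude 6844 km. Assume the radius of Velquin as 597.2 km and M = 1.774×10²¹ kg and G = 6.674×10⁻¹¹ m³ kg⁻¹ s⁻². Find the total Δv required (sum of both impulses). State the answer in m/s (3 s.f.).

μ = GM = 6.674×10⁻¹¹ × 1.774×10²¹ = 1.184×10¹¹ m³/s².
r₁ = 597.2 + 157.4 = 754.60 km = 7.5460×10⁵ m.
r₂ = 597.2 + 6844 = 7441.2 km = 7.4412×10⁶ m.
Transfer ellipse a_t = (r₁ + r₂)/2 = 4.098×10⁶ m.
At r₁: circular v_c1 = √(μ/r₁) = 396.1 m/s; transfer-periapsis v_p = √[μ(2/r₁ − 1/a_t)] = 533.8 m/s.
Δv₁ = v_p − v_c1 = 137.7 m/s.
At r₂: circular v_c2 = √(μ/r₂) = 126.1 m/s; transfer-apoapsis v_a = √[μ(2/r₂ − 1/a_t)] = 54.13 m/s.
Δv₂ = v_c2 − v_a = 72.01 m/s.
Total Δv = Δv₁ + Δv₂ = 209.7 m/s.

Δv_total ≈ 210 m/s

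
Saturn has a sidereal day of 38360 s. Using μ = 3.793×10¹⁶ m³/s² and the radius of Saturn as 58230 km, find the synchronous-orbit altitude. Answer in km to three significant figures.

A synchronous orbit has period T, so by Kepler's third law a = (μT²/4π²)^(1/3).
μT²/4π² = 3.793×10¹⁶ × (3.836×10⁴)² / 39.48 = 1.414×10²⁴ m³.
a = 1.122×10⁸ m = 1.1223×10⁵ km.
Altitude h = a − R = 1.1223×10⁵ − 58230 = 54005 km.

h_sync ≈ 54000 km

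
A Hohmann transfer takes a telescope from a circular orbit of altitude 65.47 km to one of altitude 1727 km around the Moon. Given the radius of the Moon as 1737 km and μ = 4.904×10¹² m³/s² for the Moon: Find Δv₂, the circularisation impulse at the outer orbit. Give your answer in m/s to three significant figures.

r₁ = 1737 + 65.47 = 1802.5 km = 1.8025×10⁶ m.
r₂ = 1737 + 1727 = 3464.0 km = 3.4640×10⁶ m.
Transfer ellipse a_t = (r₁ + r₂)/2 = 2.633×10⁶ m.
At r₁: circular v_c1 = √(μ/r₁) = 1649 m/s; transfer-perilune v_p = √[μ(2/r₁ − 1/a_t)] = 1892 m/s.
At r₂: circular v_c2 = √(μ/r₂) = 1190 m/s; transfer-apolune v_a = √[μ(2/r₂ − 1/a_t)] = 984.4 m/s.
Δv₂ = v_c2 − v_a = 205.4 m/s.

Δv ≈ 205 m/s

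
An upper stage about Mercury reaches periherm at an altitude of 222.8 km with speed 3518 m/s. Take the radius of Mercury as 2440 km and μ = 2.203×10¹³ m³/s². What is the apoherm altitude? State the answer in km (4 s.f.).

r_p = 2440 + 222.8 = 2662.8 km = 2.663×10⁶ m.
Specific energy ε = v²/2 − μ/r = -2.085×10⁶ J/kg, so a = −μ/(2ε) = 5.283×10⁶ m.
The apsides satisfy r_p + r_a = 2a, so the apoherm radius is 2a − r_p = 7.903×10⁶ m = 7902.7 km.
Apoherm altitude = 7902.7 − 2440 = 5462.7 km.

apoherm altitude ≈ 5463 km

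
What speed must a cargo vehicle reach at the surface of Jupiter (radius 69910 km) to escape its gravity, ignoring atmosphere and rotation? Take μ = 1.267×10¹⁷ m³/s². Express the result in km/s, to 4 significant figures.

r = R = 6.991×10⁷ m.
Escape speed v_esc = √(2μ/r) = √(2 × 1.267×10¹⁷ / 6.991×10⁷) = √(3.625×10⁹) = 60210 m/s.
= 60.21 km/s.

v_esc ≈ 60.21 km/s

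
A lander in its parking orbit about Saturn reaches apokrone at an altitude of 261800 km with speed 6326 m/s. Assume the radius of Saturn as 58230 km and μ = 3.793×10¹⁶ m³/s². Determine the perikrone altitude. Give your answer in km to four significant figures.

perikrone altitude ≈ 6773 km

r_a = 58230 + 261800 = 3.2003×10⁵ km = 3.200×10⁸ m.
Specific energy ε = v²/2 − μ/r = -9.851×10⁷ J/kg, so a = −μ/(2ε) = 1.925×10⁸ m.
The apsides satisfy r_p + r_a = 2a, so the perikrone radius is 2a − r_a = 6.500×10⁷ m = 65003 km.
Perikrone altitude = 65003 − 58230 = 6773.1 km.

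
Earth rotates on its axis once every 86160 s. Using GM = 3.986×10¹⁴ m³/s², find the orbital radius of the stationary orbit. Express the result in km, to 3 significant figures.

r_sync ≈ 42200 km

A synchronous orbit has period T, so by Kepler's third law a = (μT²/4π²)^(1/3).
μT²/4π² = 3.986×10¹⁴ × (8.616×10⁴)² / 39.48 = 7.495×10²² m³.
a = 4.216×10⁷ m = 42163 km.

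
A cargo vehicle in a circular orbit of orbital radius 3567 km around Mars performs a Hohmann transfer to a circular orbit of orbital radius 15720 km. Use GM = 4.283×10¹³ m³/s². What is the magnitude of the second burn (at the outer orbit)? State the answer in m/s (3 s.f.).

Δv ≈ 647 m/s

r₁ = 3567 km = 3.567×10⁶ m.
r₂ = 15720 km = 1.572×10⁷ m.
Transfer ellipse a_t = (r₁ + r₂)/2 = 9.644×10⁶ m.
At r₁: circular v_c1 = √(μ/r₁) = 3465 m/s; transfer-periapsis v_p = √[μ(2/r₁ − 1/a_t)] = 4424 m/s.
At r₂: circular v_c2 = √(μ/r₂) = 1651 m/s; transfer-apoapsis v_a = √[μ(2/r₂ − 1/a_t)] = 1004 m/s.
Δv₂ = v_c2 − v_a = 646.7 m/s.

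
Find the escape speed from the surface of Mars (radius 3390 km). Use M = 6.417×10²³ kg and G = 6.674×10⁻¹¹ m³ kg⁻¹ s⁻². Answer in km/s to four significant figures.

μ = GM = 6.674×10⁻¹¹ × 6.417×10²³ = 4.283×10¹³ m³/s².
r = R = 3.390×10⁶ m.
Escape speed v_esc = √(2μ/r) = √(2 × 4.283×10¹³ / 3.390×10⁶) = √(2.527×10⁷) = 5027 m/s.
= 5.027 km/s.

v_esc ≈ 5.027 km/s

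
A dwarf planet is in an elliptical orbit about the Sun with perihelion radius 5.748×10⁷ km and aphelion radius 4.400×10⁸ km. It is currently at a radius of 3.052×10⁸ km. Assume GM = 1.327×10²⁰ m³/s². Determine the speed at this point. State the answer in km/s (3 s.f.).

v ≈ 18.3 km/s

Semi-major axis a = (r_p + r_a)/2 = 2.4874×10⁸ km = 2.487×10¹¹ m.
Vis-viva: v² = μ(2/r − 1/a) = 1.327×10²⁰ × (6.553×10⁻¹² − 4.020×10⁻¹²) = 3.361×10⁸ m²/s².
v = 18330 m/s = 18.33 km/s.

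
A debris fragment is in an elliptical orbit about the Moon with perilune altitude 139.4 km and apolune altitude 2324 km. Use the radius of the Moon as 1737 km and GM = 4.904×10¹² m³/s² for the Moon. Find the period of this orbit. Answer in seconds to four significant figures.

T ≈ 14510 seconds

r_p = 1737 + 139.4 = 1876.4 km = 1.8764×10⁶ m.
r_a = 1737 + 2324 = 4061.0 km = 4.0610×10⁶ m.
Semi-major axis a = (r_p + r_a)/2 = (1876.4 + 4061.0)/2 = 2968.7 km = 2.969×10⁶ m.
By Kepler's third law T = 2π√(a³/μ) = 2π × 2.310×10³ = 1.451×10⁴ s.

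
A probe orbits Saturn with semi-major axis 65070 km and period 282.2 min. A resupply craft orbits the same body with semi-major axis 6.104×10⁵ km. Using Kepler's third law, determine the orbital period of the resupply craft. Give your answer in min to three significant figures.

T₂ ≈ 8110 min

Kepler's third law: T² ∝ a³, so T₂ = T₁ (a₂/a₁)^(3/2).
a₂/a₁ = 9.381, (a₂/a₁)^(3/2) = 28.73.
T₂ = 282.2 × 28.73 = 8108 min.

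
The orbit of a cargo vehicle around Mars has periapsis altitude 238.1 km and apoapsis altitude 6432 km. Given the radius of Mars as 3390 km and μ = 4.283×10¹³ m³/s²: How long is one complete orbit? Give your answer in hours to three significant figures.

T ≈ 4.65 hours

r_p = 3390 + 238.1 = 3628.1 km = 3.6281×10⁶ m.
r_a = 3390 + 6432 = 9822.0 km = 9.8220×10⁶ m.
Semi-major axis a = (r_p + r_a)/2 = (3628.1 + 9822.0)/2 = 6725.1 km = 6.725×10⁶ m.
By Kepler's third law T = 2π√(a³/μ) = 2π × 2.665×10³ = 1.674×10⁴ s.
= 4.651 hours.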